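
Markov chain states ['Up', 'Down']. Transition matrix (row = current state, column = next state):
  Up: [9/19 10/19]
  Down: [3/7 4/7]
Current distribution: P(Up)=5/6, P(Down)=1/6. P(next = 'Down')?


P(next=Down) = Σᵢ P(now=i)×P(i→Down)
= 5/6×10/19 + 1/6×4/7
= 25/57 + 2/21 = 71/133

P = 71/133 ≈ 0.5338


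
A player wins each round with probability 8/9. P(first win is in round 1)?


Geometric: P(X=1) = (1-p)^(k-1)×p = (1/9)^0×8/9 = 8/9

P(X=1) = 8/9 ≈ 88.89%


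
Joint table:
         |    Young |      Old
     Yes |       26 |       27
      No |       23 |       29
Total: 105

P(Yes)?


P(Yes) = (26+27)/105 = 53/105

P(Yes) = 53/105 ≈ 50.48%


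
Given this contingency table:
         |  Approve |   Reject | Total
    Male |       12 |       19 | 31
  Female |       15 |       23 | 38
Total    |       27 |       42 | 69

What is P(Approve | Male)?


P(Approve | Male) = 12/(12+19) = 12/31

P(Approve|Male) = 12/31 ≈ 38.71%


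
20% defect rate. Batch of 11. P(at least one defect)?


P(all good) = (4/5)^11 = 4194304/48828125
P(≥1 defect) = 44633821/48828125

P = 44633821/48828125 ≈ 91.41%


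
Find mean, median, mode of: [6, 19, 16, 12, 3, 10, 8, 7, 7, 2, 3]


Sorted: [2, 3, 3, 6, 7, 7, 8, 10, 12, 16, 19]
Mean = 93/11
Median = 7
Freq: {6: 1, 19: 1, 16: 1, 12: 1, 3: 2, 10: 1, 8: 1, 7: 2, 2: 1}
Mode: [3, 7]

Mean=93/11, Median=7, Mode=[3, 7]


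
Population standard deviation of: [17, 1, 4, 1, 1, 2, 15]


Mean = 41/7
  (17-41/7)²=6084/49
  (1-41/7)²=1156/49
  (4-41/7)²=169/49
  (1-41/7)²=1156/49
  (1-41/7)²=1156/49
  (2-41/7)²=729/49
  (15-41/7)²=4096/49
Σ(x-μ)² = 2078/7
σ² = (2078/7)/7 = 2078/49

σ = √(2078/49) ≈ 6.5122


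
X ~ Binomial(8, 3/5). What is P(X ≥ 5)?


P(X ≥ 5) = Σ P(X=i) for i=5..8
P(X=5) = 108864/390625
P(X=6) = 81648/390625
P(X=7) = 34992/390625
P(X=8) = 6561/390625
Sum = 46413/78125

P(X ≥ 5) = 46413/78125 ≈ 59.41%


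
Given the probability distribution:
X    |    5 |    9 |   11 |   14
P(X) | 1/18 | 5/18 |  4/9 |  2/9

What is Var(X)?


E[X] = 97/9
E[X²] = 1091/9
Var(X) = E[X²] - (E[X])² = 1091/9 - 9409/81 = 410/81

Var(X) = 410/81 ≈ 5.0617


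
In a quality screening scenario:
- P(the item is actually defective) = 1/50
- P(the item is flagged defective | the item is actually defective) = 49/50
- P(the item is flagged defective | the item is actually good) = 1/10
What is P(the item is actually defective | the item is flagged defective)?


Using Bayes' theorem:
P(A|B) = P(B|A)·P(A) / P(B)

P(the item is flagged defective) = 49/50 × 1/50 + 1/10 × 49/50
= 49/2500 + 49/500 = 147/1250

P(the item is actually defective|the item is flagged defective) = (49/2500) / (147/1250) = 1/6

P(the item is actually defective|the item is flagged defective) = 1/6 ≈ 16.67%


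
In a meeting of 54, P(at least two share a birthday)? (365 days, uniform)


P(all different) = Π(365-i)/365 for i=0..53
= 0.016123
P(match) = 1 - 0.016123 = 0.983877

P ≈ 0.9839 ≈ 98.39%


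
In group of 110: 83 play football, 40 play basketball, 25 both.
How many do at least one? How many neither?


|A∪B| = 83+40-25 = 98
Neither = 110-98 = 12

At least one: 98; Neither: 12


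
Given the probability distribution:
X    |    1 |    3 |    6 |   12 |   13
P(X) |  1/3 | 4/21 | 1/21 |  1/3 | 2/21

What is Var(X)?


E[X] = 45/7
E[X²] = 475/7
Var(X) = E[X²] - (E[X])² = 475/7 - 2025/49 = 1300/49

Var(X) = 1300/49 ≈ 26.5306


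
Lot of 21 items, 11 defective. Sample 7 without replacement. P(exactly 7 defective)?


Hypergeometric: C(11,7)×C(10,0)/C(21,7)
= 330×1/116280 = 11/3876

P(X=7) = 11/3876 ≈ 0.28%


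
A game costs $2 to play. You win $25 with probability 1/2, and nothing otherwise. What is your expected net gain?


E[gain] = (25-2)×1/2 + (-2)×1/2
= 23/2 - 1 = 21/2

Expected net gain = $21/2 ≈ $10.50


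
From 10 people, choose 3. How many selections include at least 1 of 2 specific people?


Complement: C(10,3) - C(8,3) = 120 - 56 = 64

64


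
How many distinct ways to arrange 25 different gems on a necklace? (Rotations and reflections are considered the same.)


Free circular arrangements: rotations and reflections both identified.
(n-1)!/2 = 24!/2 = 620448401733239439360000/2 = 310224200866619719680000

310224200866619719680000


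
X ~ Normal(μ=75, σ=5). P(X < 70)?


z = (70-75)/5 = -1.0
P(Z < -1.0) = 0.1587

P(X < 70) ≈ 0.1587


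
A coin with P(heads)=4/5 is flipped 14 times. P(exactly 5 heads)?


Binomial: P(X=5) = C(14,5)×p^5×(1-p)^9
= 2002 × 1024/3125 × 1/1953125 = 2050048/6103515625

P(X=5) = 2050048/6103515625 ≈ 0.03%


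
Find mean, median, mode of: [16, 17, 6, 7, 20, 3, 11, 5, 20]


Sorted: [3, 5, 6, 7, 11, 16, 17, 20, 20]
Mean = 105/9 = 35/3
Median = 11
Freq: {16: 1, 17: 1, 6: 1, 7: 1, 20: 2, 3: 1, 11: 1, 5: 1}
Mode: [20]

Mean=35/3, Median=11, Mode=20


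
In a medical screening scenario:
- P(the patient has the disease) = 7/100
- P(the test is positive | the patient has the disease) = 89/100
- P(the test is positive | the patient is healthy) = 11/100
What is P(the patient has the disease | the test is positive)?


Using Bayes' theorem:
P(A|B) = P(B|A)·P(A) / P(B)

P(the test is positive) = 89/100 × 7/100 + 11/100 × 93/100
= 623/10000 + 1023/10000 = 823/5000

P(the patient has the disease|the test is positive) = (623/10000) / (823/5000) = 623/1646

P(the patient has the disease|the test is positive) = 623/1646 ≈ 37.85%


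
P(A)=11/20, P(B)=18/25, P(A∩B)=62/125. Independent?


P(A)×P(B) = 99/250
P(A∩B) = 62/125
Not equal → NOT independent

No, not independent


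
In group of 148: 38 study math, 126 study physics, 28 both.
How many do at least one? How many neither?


|A∪B| = 38+126-28 = 136
Neither = 148-136 = 12

At least one: 136; Neither: 12


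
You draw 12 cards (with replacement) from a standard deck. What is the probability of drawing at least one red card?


P(not a red card) = 26/52 = 1/2
P(none in 12 draws) = (1/2)^12 = 1/4096
P(≥1 red card) = 1 - 1/4096 = 4095/4096

P = 4095/4096 ≈ 99.98%


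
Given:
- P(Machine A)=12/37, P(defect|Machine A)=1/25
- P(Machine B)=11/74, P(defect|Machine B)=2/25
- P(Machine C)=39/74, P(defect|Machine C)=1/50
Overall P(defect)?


P(B) = Σ P(B|Aᵢ)×P(Aᵢ)
  1/25×12/37 = 12/925
  2/25×11/74 = 11/925
  1/50×39/74 = 39/3700
Sum = 131/3700

P(defect) = 131/3700 ≈ 3.54%


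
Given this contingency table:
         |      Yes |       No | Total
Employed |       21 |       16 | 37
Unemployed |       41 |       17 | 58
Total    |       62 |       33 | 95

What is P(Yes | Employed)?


P(Yes | Employed) = 21/(21+16) = 21/37

P(Yes|Employed) = 21/37 ≈ 56.76%


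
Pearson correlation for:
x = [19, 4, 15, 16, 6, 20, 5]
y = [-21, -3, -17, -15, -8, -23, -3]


n=7, Σx=85, Σy=-90, Σxy=-1429, Σx²=1319, Σy²=1566
r = (7×(-1429) - 85×(-90))/√((7×1319 - 85²)(7×1566 - (-90)²))
= -2353/√(2008×2862) = -2353/√5746896 ≈ -2353/2397.2684 ≈ -0.9815

r ≈ -0.9815


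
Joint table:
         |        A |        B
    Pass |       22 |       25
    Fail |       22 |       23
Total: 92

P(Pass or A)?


P(Pass∨A) = P(Pass) + P(A) - P(Pass∧A)
= (47 + 44 - 22)/92 = 69/92 = 3/4

P = 3/4 ≈ 75.00%


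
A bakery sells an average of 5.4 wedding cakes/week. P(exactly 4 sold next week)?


Poisson(λ=5.4): P(X=4) = e^(-λ)×λ^k/k!
= e^(-5.4) × 5.4^4 / 4!
≈ 0.004516580943 × 850.3056 / 24 ≈ 0.160020

P(X=4) ≈ 0.160020 ≈ 16.00%


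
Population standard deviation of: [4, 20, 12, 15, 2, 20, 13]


Mean = 86/7
  (4-86/7)²=3364/49
  (20-86/7)²=2916/49
  (12-86/7)²=4/49
  (15-86/7)²=361/49
  (2-86/7)²=5184/49
  (20-86/7)²=2916/49
  (13-86/7)²=25/49
Σ(x-μ)² = 2110/7
σ² = (2110/7)/7 = 2110/49

σ = √(2110/49) ≈ 6.5621


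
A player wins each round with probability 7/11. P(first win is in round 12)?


Geometric: P(X=12) = (1-p)^(k-1)×p = (4/11)^11×7/11 = 29360128/3138428376721

P(X=12) = 29360128/3138428376721 ≈ 0.00%


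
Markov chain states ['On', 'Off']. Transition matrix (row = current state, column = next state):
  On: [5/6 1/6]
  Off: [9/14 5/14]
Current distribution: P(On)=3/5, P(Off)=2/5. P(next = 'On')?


P(next=On) = Σᵢ P(now=i)×P(i→On)
= 3/5×5/6 + 2/5×9/14
= 1/2 + 9/35 = 53/70

P = 53/70 ≈ 0.7571


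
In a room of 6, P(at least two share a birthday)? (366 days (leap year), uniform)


P(all different) = Π(366-i)/366 for i=0..5
= 0.959646
P(match) = 1 - 0.959646 = 0.040354

P ≈ 0.0404 ≈ 4.04%


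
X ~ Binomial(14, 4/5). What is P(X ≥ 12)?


P(X ≥ 12) = Σ P(X=i) for i=12..14
P(X=12) = 1526726656/6103515625
P(X=13) = 939524096/6103515625
P(X=14) = 268435456/6103515625
Sum = 2734686208/6103515625

P(X ≥ 12) = 2734686208/6103515625 ≈ 44.81%


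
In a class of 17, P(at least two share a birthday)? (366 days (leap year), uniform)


P(all different) = Π(366-i)/366 for i=0..16
= 0.685712
P(match) = 1 - 0.685712 = 0.314288

P ≈ 0.3143 ≈ 31.43%


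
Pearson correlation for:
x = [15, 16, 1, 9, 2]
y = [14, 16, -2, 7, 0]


n=5, Σx=43, Σy=35, Σxy=527, Σx²=567, Σy²=505
r = (5×527 - 43×35)/√((5×567 - 43²)(5×505 - 35²))
= 1130/√(986×1300) = 1130/√1281800 ≈ 1130/1132.1661 ≈ 0.9981

r ≈ 0.9981


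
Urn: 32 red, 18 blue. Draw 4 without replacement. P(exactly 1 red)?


Hypergeometric: C(32,1)×C(18,3)/C(50,4)
= 32×816/230300 = 6528/57575

P(X=1) = 6528/57575 ≈ 11.34%


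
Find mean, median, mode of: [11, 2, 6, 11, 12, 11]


Sorted: [2, 6, 11, 11, 11, 12]
Mean = 53/6
Median = 11
Freq: {11: 3, 2: 1, 6: 1, 12: 1}
Mode: [11]

Mean=53/6, Median=11, Mode=11


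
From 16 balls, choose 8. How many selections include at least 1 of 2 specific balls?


Complement: C(16,8) - C(14,8) = 12870 - 3003 = 9867

9867


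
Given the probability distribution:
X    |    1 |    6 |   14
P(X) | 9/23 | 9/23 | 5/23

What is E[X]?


E[X] = Σ x·P(X=x)
= (1)×(9/23) + (6)×(9/23) + (14)×(5/23)
= 133/23

E[X] = 133/23


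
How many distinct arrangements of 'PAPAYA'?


Letters: 6, freq: {'P': 2, 'A': 3, 'Y': 1}
6!/(2!×3!×1!) = 720/12 = 60

60


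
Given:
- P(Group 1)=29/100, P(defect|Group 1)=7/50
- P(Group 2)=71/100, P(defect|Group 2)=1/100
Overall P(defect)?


P(B) = Σ P(B|Aᵢ)×P(Aᵢ)
  7/50×29/100 = 203/5000
  1/100×71/100 = 71/10000
Sum = 477/10000

P(defect) = 477/10000 ≈ 4.77%


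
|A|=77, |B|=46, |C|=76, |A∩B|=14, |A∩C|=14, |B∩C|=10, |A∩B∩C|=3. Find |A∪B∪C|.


|A∪B∪C| = 77+46+76-14-14-10+3 = 164

|A∪B∪C| = 164


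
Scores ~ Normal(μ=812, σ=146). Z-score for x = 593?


z = (x - μ)/σ = (593 - 812)/146 = -1.5

z = -1.5


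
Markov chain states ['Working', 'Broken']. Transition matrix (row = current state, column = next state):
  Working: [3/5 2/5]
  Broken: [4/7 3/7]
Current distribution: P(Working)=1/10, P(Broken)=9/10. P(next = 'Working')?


P(next=Working) = Σᵢ P(now=i)×P(i→Working)
= 1/10×3/5 + 9/10×4/7
= 3/50 + 18/35 = 201/350

P = 201/350 ≈ 0.5743


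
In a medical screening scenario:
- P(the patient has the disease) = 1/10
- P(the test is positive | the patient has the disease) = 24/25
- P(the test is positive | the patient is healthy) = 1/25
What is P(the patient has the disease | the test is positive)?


Using Bayes' theorem:
P(A|B) = P(B|A)·P(A) / P(B)

P(the test is positive) = 24/25 × 1/10 + 1/25 × 9/10
= 12/125 + 9/250 = 33/250

P(the patient has the disease|the test is positive) = (12/125) / (33/250) = 8/11

P(the patient has the disease|the test is positive) = 8/11 ≈ 72.73%


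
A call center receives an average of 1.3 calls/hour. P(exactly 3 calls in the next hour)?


Poisson(λ=1.3): P(X=3) = e^(-λ)×λ^k/k!
= e^(-1.3) × 1.3^3 / 3!
≈ 0.272531793 × 2.197 / 6 ≈ 0.099792

P(X=3) ≈ 0.099792 ≈ 9.98%


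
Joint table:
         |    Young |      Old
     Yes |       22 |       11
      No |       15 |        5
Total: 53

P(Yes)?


P(Yes) = (22+11)/53 = 33/53

P(Yes) = 33/53 ≈ 62.26%


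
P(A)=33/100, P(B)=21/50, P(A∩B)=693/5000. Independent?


P(A)×P(B) = 693/5000
P(A∩B) = 693/5000
Equal ✓ → Independent

Yes, independent


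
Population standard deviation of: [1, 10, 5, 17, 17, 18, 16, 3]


Mean = 87/8
  (1-87/8)²=6241/64
  (10-87/8)²=49/64
  (5-87/8)²=2209/64
  (17-87/8)²=2401/64
  (17-87/8)²=2401/64
  (18-87/8)²=3249/64
  (16-87/8)²=1681/64
  (3-87/8)²=3969/64
Σ(x-μ)² = 2775/8
σ² = (2775/8)/8 = 2775/64

σ = √(2775/64) ≈ 6.5848


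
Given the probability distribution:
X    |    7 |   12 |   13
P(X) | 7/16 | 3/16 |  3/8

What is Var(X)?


E[X] = 163/16
E[X²] = 1789/16
Var(X) = E[X²] - (E[X])² = 1789/16 - 26569/256 = 2055/256

Var(X) = 2055/256 ≈ 8.0273


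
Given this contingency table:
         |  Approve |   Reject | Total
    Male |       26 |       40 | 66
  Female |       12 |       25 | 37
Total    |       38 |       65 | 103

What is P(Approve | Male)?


P(Approve | Male) = 26/(26+40) = 26/66 = 13/33

P(Approve|Male) = 13/33 ≈ 39.39%


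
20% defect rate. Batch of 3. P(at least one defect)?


P(all good) = (4/5)^3 = 64/125
P(≥1 defect) = 61/125

P = 61/125 ≈ 48.80%


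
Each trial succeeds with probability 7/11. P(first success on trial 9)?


Geometric: P(X=9) = (1-p)^(k-1)×p = (4/11)^8×7/11 = 458752/2357947691

P(X=9) = 458752/2357947691 ≈ 0.02%


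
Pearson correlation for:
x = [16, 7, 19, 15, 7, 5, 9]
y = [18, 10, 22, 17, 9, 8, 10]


n=7, Σx=78, Σy=94, Σxy=1224, Σx²=1046, Σy²=1442
r = (7×1224 - 78×94)/√((7×1046 - 78²)(7×1442 - 94²))
= 1236/√(1238×1258) = 1236/√1557404 ≈ 1236/1247.9599 ≈ 0.9904

r ≈ 0.9904


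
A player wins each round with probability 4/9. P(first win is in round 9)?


Geometric: P(X=9) = (1-p)^(k-1)×p = (5/9)^8×4/9 = 1562500/387420489

P(X=9) = 1562500/387420489 ≈ 0.40%


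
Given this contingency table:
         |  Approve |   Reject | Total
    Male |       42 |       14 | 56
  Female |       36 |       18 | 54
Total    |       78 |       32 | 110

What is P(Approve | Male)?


P(Approve | Male) = 42/(42+14) = 42/56 = 3/4

P(Approve|Male) = 3/4 ≈ 75.00%


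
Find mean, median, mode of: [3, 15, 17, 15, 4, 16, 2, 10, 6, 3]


Sorted: [2, 3, 3, 4, 6, 10, 15, 15, 16, 17]
Mean = 91/10
Median = 8
Freq: {3: 2, 15: 2, 17: 1, 4: 1, 16: 1, 2: 1, 10: 1, 6: 1}
Mode: [3, 15]

Mean=91/10, Median=8, Mode=[3, 15]


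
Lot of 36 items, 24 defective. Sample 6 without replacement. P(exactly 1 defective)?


Hypergeometric: C(24,1)×C(12,5)/C(36,6)
= 24×792/1947792 = 36/3689

P(X=1) = 36/3689 ≈ 0.98%


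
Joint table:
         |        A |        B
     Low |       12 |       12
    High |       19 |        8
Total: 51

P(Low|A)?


P(Low|A) = 12/(12+19) = 12/31

P = 12/31 ≈ 38.71%


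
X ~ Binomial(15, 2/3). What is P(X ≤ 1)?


P(X ≤ 1) = Σ P(X=i) for i=0..1
P(X=0) = 1/14348907
P(X=1) = 10/4782969
Sum = 31/14348907

P(X ≤ 1) = 31/14348907 ≈ 0.00%


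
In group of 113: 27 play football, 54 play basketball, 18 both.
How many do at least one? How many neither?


|A∪B| = 27+54-18 = 63
Neither = 113-63 = 50

At least one: 63; Neither: 50


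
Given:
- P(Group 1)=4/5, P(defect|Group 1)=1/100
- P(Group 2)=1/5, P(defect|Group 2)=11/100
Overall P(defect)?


P(B) = Σ P(B|Aᵢ)×P(Aᵢ)
  1/100×4/5 = 1/125
  11/100×1/5 = 11/500
Sum = 3/100

P(defect) = 3/100 ≈ 3.00%


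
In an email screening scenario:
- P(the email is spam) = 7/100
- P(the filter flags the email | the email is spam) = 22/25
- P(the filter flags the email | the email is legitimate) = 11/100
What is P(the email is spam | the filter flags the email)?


Using Bayes' theorem:
P(A|B) = P(B|A)·P(A) / P(B)

P(the filter flags the email) = 22/25 × 7/100 + 11/100 × 93/100
= 77/1250 + 1023/10000 = 1639/10000

P(the email is spam|the filter flags the email) = (77/1250) / (1639/10000) = 56/149

P(the email is spam|the filter flags the email) = 56/149 ≈ 37.58%


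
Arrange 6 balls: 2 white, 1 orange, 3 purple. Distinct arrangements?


6!/(2!×1!×3!) = 60

60


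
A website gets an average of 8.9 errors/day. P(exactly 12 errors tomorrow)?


Poisson(λ=8.9): P(X=12) = e^(-λ)×λ^k/k!
= e^(-8.9) × 8.9^12 / 12!
≈ 0.0001363889265 × 246990403565 / 479001600 ≈ 0.070327

P(X=12) ≈ 0.070327 ≈ 7.03%


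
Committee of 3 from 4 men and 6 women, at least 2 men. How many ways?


Count by #men:
  2M,1W: C(4,2)×C(6,1)=36
  3M,0W: C(4,3)×C(6,0)=4
Total = 40

40


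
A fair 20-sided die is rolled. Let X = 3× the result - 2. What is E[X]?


E[die] = (1+20)/2 = 21/2
E[X] = 3×21/2 - 2 = 59/2

E[X] = 59/2


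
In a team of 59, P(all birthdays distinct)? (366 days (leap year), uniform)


P(all different) = Π(366-i)/366 for i=0..58
= (366/366)×(365/366)×...×(308/366)
= 0.007112

P ≈ 0.0071 ≈ 0.71%


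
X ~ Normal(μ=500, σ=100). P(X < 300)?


z = (300-500)/100 = -2.0
P(Z < -2.0) = 0.0228

P(X < 300) ≈ 0.0228


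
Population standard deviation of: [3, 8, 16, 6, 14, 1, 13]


Mean = 61/7
  (3-61/7)²=1600/49
  (8-61/7)²=25/49
  (16-61/7)²=2601/49
  (6-61/7)²=361/49
  (14-61/7)²=1369/49
  (1-61/7)²=2916/49
  (13-61/7)²=900/49
Σ(x-μ)² = 1396/7
σ² = (1396/7)/7 = 1396/49

σ = √(1396/49) ≈ 5.3376


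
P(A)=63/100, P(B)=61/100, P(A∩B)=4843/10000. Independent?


P(A)×P(B) = 3843/10000
P(A∩B) = 4843/10000
Not equal → NOT independent

No, not independent


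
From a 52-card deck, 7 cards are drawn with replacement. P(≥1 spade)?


P(not a spade) = 39/52 = 3/4
P(none in 7 draws) = (3/4)^7 = 2187/16384
P(≥1 spade) = 1 - 2187/16384 = 14197/16384

P = 14197/16384 ≈ 86.65%


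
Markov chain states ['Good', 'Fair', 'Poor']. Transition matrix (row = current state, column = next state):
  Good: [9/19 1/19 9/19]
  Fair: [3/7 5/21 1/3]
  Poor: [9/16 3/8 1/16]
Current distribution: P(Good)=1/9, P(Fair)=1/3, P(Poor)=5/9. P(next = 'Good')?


P(next=Good) = Σᵢ P(now=i)×P(i→Good)
= 1/9×9/19 + 1/3×3/7 + 5/9×9/16
= 1/19 + 1/7 + 5/16 = 1081/2128

P = 1081/2128 ≈ 0.5080


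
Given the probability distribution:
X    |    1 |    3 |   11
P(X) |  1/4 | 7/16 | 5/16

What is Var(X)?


E[X] = 5
E[X²] = 42
Var(X) = E[X²] - (E[X])² = 42 - 25 = 17

Var(X) = 17 ≈ 17.0000


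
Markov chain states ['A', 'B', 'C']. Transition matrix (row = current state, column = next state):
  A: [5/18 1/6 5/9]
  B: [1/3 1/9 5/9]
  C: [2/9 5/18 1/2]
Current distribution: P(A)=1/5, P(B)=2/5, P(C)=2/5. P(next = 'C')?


P(next=C) = Σᵢ P(now=i)×P(i→C)
= 1/5×5/9 + 2/5×5/9 + 2/5×1/2
= 1/9 + 2/9 + 1/5 = 8/15

P = 8/15 ≈ 0.5333


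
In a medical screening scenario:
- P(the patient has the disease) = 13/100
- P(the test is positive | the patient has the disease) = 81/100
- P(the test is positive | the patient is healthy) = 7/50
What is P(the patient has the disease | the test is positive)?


Using Bayes' theorem:
P(A|B) = P(B|A)·P(A) / P(B)

P(the test is positive) = 81/100 × 13/100 + 7/50 × 87/100
= 1053/10000 + 609/5000 = 2271/10000

P(the patient has the disease|the test is positive) = (1053/10000) / (2271/10000) = 351/757

P(the patient has the disease|the test is positive) = 351/757 ≈ 46.37%


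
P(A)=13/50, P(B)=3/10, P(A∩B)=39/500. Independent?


P(A)×P(B) = 39/500
P(A∩B) = 39/500
Equal ✓ → Independent

Yes, independent


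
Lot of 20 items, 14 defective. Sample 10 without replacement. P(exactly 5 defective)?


Hypergeometric: C(14,5)×C(6,5)/C(20,10)
= 2002×6/184756 = 21/323

P(X=5) = 21/323 ≈ 6.50%


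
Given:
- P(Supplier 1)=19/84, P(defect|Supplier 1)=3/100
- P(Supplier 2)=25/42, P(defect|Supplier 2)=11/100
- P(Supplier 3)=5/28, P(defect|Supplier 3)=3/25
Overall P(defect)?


P(B) = Σ P(B|Aᵢ)×P(Aᵢ)
  3/100×19/84 = 19/2800
  11/100×25/42 = 11/168
  3/25×5/28 = 3/140
Sum = 787/8400

P(defect) = 787/8400 ≈ 9.37%


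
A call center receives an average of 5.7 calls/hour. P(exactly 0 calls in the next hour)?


Poisson(λ=5.7): P(X=0) = e^(-λ)×λ^k/k!
= e^(-5.7) × 5.7^0 / 0!
≈ 0.003345965457 × 1 / 1 ≈ 0.003346

P(X=0) ≈ 0.003346 ≈ 0.33%


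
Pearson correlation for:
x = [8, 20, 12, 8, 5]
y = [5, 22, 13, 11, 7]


n=5, Σx=53, Σy=58, Σxy=759, Σx²=697, Σy²=848
r = (5×759 - 53×58)/√((5×697 - 53²)(5×848 - 58²))
= 721/√(676×876) = 721/√592176 ≈ 721/769.5297 ≈ 0.9369

r ≈ 0.9369


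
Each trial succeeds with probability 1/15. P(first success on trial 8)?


Geometric: P(X=8) = (1-p)^(k-1)×p = (14/15)^7×1/15 = 105413504/2562890625

P(X=8) = 105413504/2562890625 ≈ 4.11%


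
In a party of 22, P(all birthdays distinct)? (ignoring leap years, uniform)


P(all different) = Π(365-i)/365 for i=0..21
= (365/365)×(364/365)×...×(344/365)
= 0.524305

P ≈ 0.5243 ≈ 52.43%


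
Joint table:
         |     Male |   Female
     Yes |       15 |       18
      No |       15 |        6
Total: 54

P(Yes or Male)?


P(Yes∨Male) = P(Yes) + P(Male) - P(Yes∧Male)
= (33 + 30 - 15)/54 = 48/54 = 8/9

P = 8/9 ≈ 88.89%


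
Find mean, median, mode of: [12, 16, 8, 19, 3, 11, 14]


Sorted: [3, 8, 11, 12, 14, 16, 19]
Mean = 83/7
Median = 12
Freq: {12: 1, 16: 1, 8: 1, 19: 1, 3: 1, 11: 1, 14: 1}
Mode: No mode

Mean=83/7, Median=12, Mode=No mode


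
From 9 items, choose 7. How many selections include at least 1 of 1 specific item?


Complement: C(9,7) - C(8,7) = 36 - 8 = 28

28


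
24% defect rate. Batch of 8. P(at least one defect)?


P(all good) = (19/25)^8 = 16983563041/152587890625
P(≥1 defect) = 135604327584/152587890625

P = 135604327584/152587890625 ≈ 88.87%


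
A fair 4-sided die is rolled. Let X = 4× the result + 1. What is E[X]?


E[die] = (1+4)/2 = 5/2
E[X] = 4×5/2 + 1 = 11

E[X] = 11


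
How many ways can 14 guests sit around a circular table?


Circular arrangements of 14 distinct objects: fix one position to break rotational symmetry.
(n-1)! = 13! = 6227020800

6227020800


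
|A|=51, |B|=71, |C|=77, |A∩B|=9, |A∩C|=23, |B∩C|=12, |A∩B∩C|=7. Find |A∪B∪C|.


|A∪B∪C| = 51+71+77-9-23-12+7 = 162

|A∪B∪C| = 162


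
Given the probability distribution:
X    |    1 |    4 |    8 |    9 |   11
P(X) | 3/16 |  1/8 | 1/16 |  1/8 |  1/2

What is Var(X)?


E[X] = 125/16
E[X²] = 1229/16
Var(X) = E[X²] - (E[X])² = 1229/16 - 15625/256 = 4039/256

Var(X) = 4039/256 ≈ 15.7773


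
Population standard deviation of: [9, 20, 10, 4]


Mean = 43/4
  (9-43/4)²=49/16
  (20-43/4)²=1369/16
  (10-43/4)²=9/16
  (4-43/4)²=729/16
Σ(x-μ)² = 539/4
σ² = (539/4)/4 = 539/16

σ = √(539/16) ≈ 5.8041


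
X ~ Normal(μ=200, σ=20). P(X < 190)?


z = (190-200)/20 = -0.5
P(Z < -0.5) = 0.3085

P(X < 190) ≈ 0.3085


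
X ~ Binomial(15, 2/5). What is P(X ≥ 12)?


P(X ≥ 12) = Σ P(X=i) for i=12..15
P(X=12) = 10063872/6103515625
P(X=13) = 1548288/6103515625
P(X=14) = 147456/6103515625
P(X=15) = 32768/30517578125
Sum = 58830848/30517578125

P(X ≥ 12) = 58830848/30517578125 ≈ 0.19%


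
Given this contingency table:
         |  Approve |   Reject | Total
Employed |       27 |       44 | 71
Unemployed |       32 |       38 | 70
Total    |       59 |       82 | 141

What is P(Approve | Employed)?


P(Approve | Employed) = 27/(27+44) = 27/71

P(Approve|Employed) = 27/71 ≈ 38.03%


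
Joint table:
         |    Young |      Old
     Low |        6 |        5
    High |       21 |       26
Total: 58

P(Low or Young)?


P(Low∨Young) = P(Low) + P(Young) - P(Low∧Young)
= (11 + 27 - 6)/58 = 32/58 = 16/29

P = 16/29 ≈ 55.17%


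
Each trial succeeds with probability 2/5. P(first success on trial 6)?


Geometric: P(X=6) = (1-p)^(k-1)×p = (3/5)^5×2/5 = 486/15625

P(X=6) = 486/15625 ≈ 3.11%


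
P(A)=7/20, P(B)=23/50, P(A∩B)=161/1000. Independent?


P(A)×P(B) = 161/1000
P(A∩B) = 161/1000
Equal ✓ → Independent

Yes, independent


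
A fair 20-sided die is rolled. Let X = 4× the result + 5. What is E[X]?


E[die] = (1+20)/2 = 21/2
E[X] = 4×21/2 + 5 = 47

E[X] = 47


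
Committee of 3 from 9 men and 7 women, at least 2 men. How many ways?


Count by #men:
  2M,1W: C(9,2)×C(7,1)=252
  3M,0W: C(9,3)×C(7,0)=84
Total = 336

336


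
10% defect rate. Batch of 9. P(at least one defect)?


P(all good) = (9/10)^9 = 387420489/1000000000
P(≥1 defect) = 612579511/1000000000

P = 612579511/1000000000 ≈ 61.26%


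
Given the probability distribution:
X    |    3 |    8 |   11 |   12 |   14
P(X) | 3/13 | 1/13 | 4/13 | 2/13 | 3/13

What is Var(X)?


E[X] = 127/13
E[X²] = 1451/13
Var(X) = E[X²] - (E[X])² = 1451/13 - 16129/169 = 2734/169

Var(X) = 2734/169 ≈ 16.1775


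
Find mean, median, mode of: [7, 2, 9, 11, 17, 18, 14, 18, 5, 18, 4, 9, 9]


Sorted: [2, 4, 5, 7, 9, 9, 9, 11, 14, 17, 18, 18, 18]
Mean = 141/13
Median = 9
Freq: {7: 1, 2: 1, 9: 3, 11: 1, 17: 1, 18: 3, 14: 1, 5: 1, 4: 1}
Mode: [9, 18]

Mean=141/13, Median=9, Mode=[9, 18]


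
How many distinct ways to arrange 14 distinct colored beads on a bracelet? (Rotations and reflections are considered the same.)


Free circular arrangements: rotations and reflections both identified.
(n-1)!/2 = 13!/2 = 6227020800/2 = 3113510400

3113510400


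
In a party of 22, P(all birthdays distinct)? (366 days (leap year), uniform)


P(all different) = Π(366-i)/366 for i=0..21
= (366/366)×(365/366)×...×(345/366)
= 0.525249

P ≈ 0.5252 ≈ 52.52%


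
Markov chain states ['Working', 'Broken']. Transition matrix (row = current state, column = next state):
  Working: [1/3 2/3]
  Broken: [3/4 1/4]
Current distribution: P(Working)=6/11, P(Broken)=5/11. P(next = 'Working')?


P(next=Working) = Σᵢ P(now=i)×P(i→Working)
= 6/11×1/3 + 5/11×3/4
= 2/11 + 15/44 = 23/44

P = 23/44 ≈ 0.5227


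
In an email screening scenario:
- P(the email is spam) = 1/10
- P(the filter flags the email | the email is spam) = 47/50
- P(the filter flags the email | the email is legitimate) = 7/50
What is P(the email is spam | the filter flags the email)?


Using Bayes' theorem:
P(A|B) = P(B|A)·P(A) / P(B)

P(the filter flags the email) = 47/50 × 1/10 + 7/50 × 9/10
= 47/500 + 63/500 = 11/50

P(the email is spam|the filter flags the email) = (47/500) / (11/50) = 47/110

P(the email is spam|the filter flags the email) = 47/110 ≈ 42.73%


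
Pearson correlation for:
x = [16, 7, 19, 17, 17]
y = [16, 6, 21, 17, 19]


n=5, Σx=76, Σy=79, Σxy=1309, Σx²=1244, Σy²=1383
r = (5×1309 - 76×79)/√((5×1244 - 76²)(5×1383 - 79²))
= 541/√(444×674) = 541/√299256 ≈ 541/547.0430 ≈ 0.9890

r ≈ 0.9890


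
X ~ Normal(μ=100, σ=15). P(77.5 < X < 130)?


z₁=(77.5-100)/15=-1.5, z₂=(130-100)/15=2.0
P = Φ(2.0) - Φ(-1.5) = 0.977250 - 0.066807 = 0.910443 ≈ 0.9104

P(77.5 < X < 130) ≈ 0.9104


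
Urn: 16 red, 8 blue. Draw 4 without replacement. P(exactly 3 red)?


Hypergeometric: C(16,3)×C(8,1)/C(24,4)
= 560×8/10626 = 320/759

P(X=3) = 320/759 ≈ 42.16%


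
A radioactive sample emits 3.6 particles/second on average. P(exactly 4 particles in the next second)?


Poisson(λ=3.6): P(X=4) = e^(-λ)×λ^k/k!
= e^(-3.6) × 3.6^4 / 4!
≈ 0.02732372245 × 167.9616 / 24 ≈ 0.191222

P(X=4) ≈ 0.191222 ≈ 19.12%


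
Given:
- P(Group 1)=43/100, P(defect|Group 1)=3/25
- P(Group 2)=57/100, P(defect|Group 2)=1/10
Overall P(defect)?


P(B) = Σ P(B|Aᵢ)×P(Aᵢ)
  3/25×43/100 = 129/2500
  1/10×57/100 = 57/1000
Sum = 543/5000

P(defect) = 543/5000 ≈ 10.86%


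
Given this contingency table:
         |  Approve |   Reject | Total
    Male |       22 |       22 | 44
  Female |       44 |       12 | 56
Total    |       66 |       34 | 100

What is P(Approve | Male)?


P(Approve | Male) = 22/(22+22) = 22/44 = 1/2

P(Approve|Male) = 1/2 ≈ 50.00%


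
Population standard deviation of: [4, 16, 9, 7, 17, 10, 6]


Mean = 69/7
  (4-69/7)²=1681/49
  (16-69/7)²=1849/49
  (9-69/7)²=36/49
  (7-69/7)²=400/49
  (17-69/7)²=2500/49
  (10-69/7)²=1/49
  (6-69/7)²=729/49
Σ(x-μ)² = 1028/7
σ² = (1028/7)/7 = 1028/49

σ = √(1028/49) ≈ 4.5803


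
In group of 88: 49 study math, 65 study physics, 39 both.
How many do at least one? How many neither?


|A∪B| = 49+65-39 = 75
Neither = 88-75 = 13

At least one: 75; Neither: 13


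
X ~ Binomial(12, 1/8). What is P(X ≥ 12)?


P(X ≥ 12) = Σ P(X=i) for i=12..12
P(X=12) = 1/68719476736
Sum = 1/68719476736

P(X ≥ 12) = 1/68719476736 ≈ 0.00%


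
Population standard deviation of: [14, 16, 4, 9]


Mean = 43/4
  (14-43/4)²=169/16
  (16-43/4)²=441/16
  (4-43/4)²=729/16
  (9-43/4)²=49/16
Σ(x-μ)² = 347/4
σ² = (347/4)/4 = 347/16

σ = √(347/16) ≈ 4.6570


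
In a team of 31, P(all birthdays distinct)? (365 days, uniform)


P(all different) = Π(365-i)/365 for i=0..30
= (365/365)×(364/365)×...×(335/365)
= 0.269545

P ≈ 0.2695 ≈ 26.95%


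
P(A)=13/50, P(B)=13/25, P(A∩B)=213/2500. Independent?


P(A)×P(B) = 169/1250
P(A∩B) = 213/2500
Not equal → NOT independent

No, not independent


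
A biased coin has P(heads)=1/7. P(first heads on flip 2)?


Geometric: P(X=2) = (1-p)^(k-1)×p = (6/7)^1×1/7 = 6/49

P(X=2) = 6/49 ≈ 12.24%


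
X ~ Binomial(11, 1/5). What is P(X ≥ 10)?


P(X ≥ 10) = Σ P(X=i) for i=10..11
P(X=10) = 44/48828125
P(X=11) = 1/48828125
Sum = 9/9765625

P(X ≥ 10) = 9/9765625 ≈ 0.00%


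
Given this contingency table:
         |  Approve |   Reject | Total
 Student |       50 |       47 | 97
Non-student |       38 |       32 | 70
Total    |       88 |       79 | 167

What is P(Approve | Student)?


P(Approve | Student) = 50/(50+47) = 50/97

P(Approve|Student) = 50/97 ≈ 51.55%


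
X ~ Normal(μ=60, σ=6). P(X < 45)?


z = (45-60)/6 = -2.5
P(Z < -2.5) = 0.0062

P(X < 45) ≈ 0.0062


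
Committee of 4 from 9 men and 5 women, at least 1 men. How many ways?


Count by #men:
  1M,3W: C(9,1)×C(5,3)=90
  2M,2W: C(9,2)×C(5,2)=360
  3M,1W: C(9,3)×C(5,1)=420
  4M,0W: C(9,4)×C(5,0)=126
Total = 996

996


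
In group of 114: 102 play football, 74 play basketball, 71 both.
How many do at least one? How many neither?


|A∪B| = 102+74-71 = 105
Neither = 114-105 = 9

At least one: 105; Neither: 9


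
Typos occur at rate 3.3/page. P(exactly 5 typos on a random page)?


Poisson(λ=3.3): P(X=5) = e^(-λ)×λ^k/k!
= e^(-3.3) × 3.3^5 / 5!
≈ 0.0368831674 × 391.35393 / 120 ≈ 0.120286

P(X=5) ≈ 0.120286 ≈ 12.03%


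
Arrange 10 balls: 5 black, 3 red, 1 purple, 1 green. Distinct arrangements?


10!/(5!×3!×1!×1!) = 5040

5040


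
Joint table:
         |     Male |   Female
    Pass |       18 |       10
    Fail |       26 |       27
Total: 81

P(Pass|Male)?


P(Pass|Male) = 18/(18+26) = 18/44 = 9/22

P = 9/22 ≈ 40.91%


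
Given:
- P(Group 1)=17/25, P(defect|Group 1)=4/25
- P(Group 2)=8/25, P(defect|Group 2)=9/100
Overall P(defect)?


P(B) = Σ P(B|Aᵢ)×P(Aᵢ)
  4/25×17/25 = 68/625
  9/100×8/25 = 18/625
Sum = 86/625

P(defect) = 86/625 ≈ 13.76%


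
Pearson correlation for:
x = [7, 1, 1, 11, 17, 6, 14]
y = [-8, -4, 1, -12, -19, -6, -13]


n=7, Σx=57, Σy=-61, Σxy=-732, Σx²=693, Σy²=791
r = (7×(-732) - 57×(-61))/√((7×693 - 57²)(7×791 - (-61)²))
= -1647/√(1602×1816) = -1647/√2909232 ≈ -1647/1705.6471 ≈ -0.9656

r ≈ -0.9656


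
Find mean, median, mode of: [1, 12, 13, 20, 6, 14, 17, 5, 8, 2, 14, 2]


Sorted: [1, 2, 2, 5, 6, 8, 12, 13, 14, 14, 17, 20]
Mean = 114/12 = 19/2
Median = 10
Freq: {1: 1, 12: 1, 13: 1, 20: 1, 6: 1, 14: 2, 17: 1, 5: 1, 8: 1, 2: 2}
Mode: [2, 14]

Mean=19/2, Median=10, Mode=[2, 14]


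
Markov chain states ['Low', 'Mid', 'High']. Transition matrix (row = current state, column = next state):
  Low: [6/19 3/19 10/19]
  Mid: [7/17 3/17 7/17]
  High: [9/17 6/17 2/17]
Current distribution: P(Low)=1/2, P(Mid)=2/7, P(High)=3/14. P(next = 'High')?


P(next=High) = Σᵢ P(now=i)×P(i→High)
= 1/2×10/19 + 2/7×7/17 + 3/14×2/17
= 5/19 + 2/17 + 3/119 = 54/133

P = 54/133 ≈ 0.4060


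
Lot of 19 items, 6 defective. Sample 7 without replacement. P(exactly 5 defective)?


Hypergeometric: C(6,5)×C(13,2)/C(19,7)
= 6×78/50388 = 3/323

P(X=5) = 3/323 ≈ 0.93%


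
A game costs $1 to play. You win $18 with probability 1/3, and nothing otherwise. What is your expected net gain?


E[gain] = (18-1)×1/3 + (-1)×2/3
= 17/3 - 2/3 = 5

Expected net gain = $5 ≈ $5.00


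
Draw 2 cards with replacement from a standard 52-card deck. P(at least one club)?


P(not a club) = 39/52 = 3/4
P(none in 2 draws) = (3/4)^2 = 9/16
P(≥1 club) = 1 - 9/16 = 7/16

P = 7/16 ≈ 43.75%


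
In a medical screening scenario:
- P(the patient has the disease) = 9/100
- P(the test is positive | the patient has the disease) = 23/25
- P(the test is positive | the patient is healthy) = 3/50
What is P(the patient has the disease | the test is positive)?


Using Bayes' theorem:
P(A|B) = P(B|A)·P(A) / P(B)

P(the test is positive) = 23/25 × 9/100 + 3/50 × 91/100
= 207/2500 + 273/5000 = 687/5000

P(the patient has the disease|the test is positive) = (207/2500) / (687/5000) = 138/229

P(the patient has the disease|the test is positive) = 138/229 ≈ 60.26%


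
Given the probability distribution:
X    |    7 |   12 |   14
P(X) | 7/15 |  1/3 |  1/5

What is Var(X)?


E[X] = 151/15
E[X²] = 1651/15
Var(X) = E[X²] - (E[X])² = 1651/15 - 22801/225 = 1964/225

Var(X) = 1964/225 ≈ 8.7289


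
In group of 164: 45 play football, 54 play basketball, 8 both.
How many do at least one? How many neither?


|A∪B| = 45+54-8 = 91
Neither = 164-91 = 73

At least one: 91; Neither: 73


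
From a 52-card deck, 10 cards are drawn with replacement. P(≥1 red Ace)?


P(not a red Ace) = 50/52 = 25/26
P(none in 10 draws) = (25/26)^10 = 95367431640625/141167095653376
P(≥1 red Ace) = 1 - 95367431640625/141167095653376 = 45799664012751/141167095653376

P = 45799664012751/141167095653376 ≈ 32.44%


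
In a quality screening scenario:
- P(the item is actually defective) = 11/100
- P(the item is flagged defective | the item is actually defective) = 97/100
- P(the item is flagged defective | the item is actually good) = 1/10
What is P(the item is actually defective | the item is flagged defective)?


Using Bayes' theorem:
P(A|B) = P(B|A)·P(A) / P(B)

P(the item is flagged defective) = 97/100 × 11/100 + 1/10 × 89/100
= 1067/10000 + 89/1000 = 1957/10000

P(the item is actually defective|the item is flagged defective) = (1067/10000) / (1957/10000) = 1067/1957

P(the item is actually defective|the item is flagged defective) = 1067/1957 ≈ 54.52%


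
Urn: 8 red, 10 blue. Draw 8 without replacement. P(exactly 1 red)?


Hypergeometric: C(8,1)×C(10,7)/C(18,8)
= 8×120/43758 = 160/7293

P(X=1) = 160/7293 ≈ 2.19%


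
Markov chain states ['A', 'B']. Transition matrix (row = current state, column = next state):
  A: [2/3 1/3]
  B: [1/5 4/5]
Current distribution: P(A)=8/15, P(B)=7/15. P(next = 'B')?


P(next=B) = Σᵢ P(now=i)×P(i→B)
= 8/15×1/3 + 7/15×4/5
= 8/45 + 28/75 = 124/225

P = 124/225 ≈ 0.5511


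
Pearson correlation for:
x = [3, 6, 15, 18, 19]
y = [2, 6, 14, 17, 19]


n=5, Σx=61, Σy=58, Σxy=919, Σx²=955, Σy²=886
r = (5×919 - 61×58)/√((5×955 - 61²)(5×886 - 58²))
= 1057/√(1054×1066) = 1057/√1123564 ≈ 1057/1059.9830 ≈ 0.9972

r ≈ 0.9972


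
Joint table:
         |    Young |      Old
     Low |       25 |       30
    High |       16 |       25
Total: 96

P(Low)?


P(Low) = (25+30)/96 = 55/96

P(Low) = 55/96 ≈ 57.29%


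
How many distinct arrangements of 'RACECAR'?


Letters: 7, freq: {'R': 2, 'A': 2, 'C': 2, 'E': 1}
7!/(2!×2!×2!×1!) = 5040/8 = 630

630


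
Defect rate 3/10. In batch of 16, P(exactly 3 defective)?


Binomial: P(X=3) = C(16,3)×p^3×(1-p)^13
= 560 × 27/1000 × 96889010407/10000000000000 = 18312022966923/125000000000000

P(X=3) = 18312022966923/125000000000000 ≈ 14.65%


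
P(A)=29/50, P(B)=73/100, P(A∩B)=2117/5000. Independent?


P(A)×P(B) = 2117/5000
P(A∩B) = 2117/5000
Equal ✓ → Independent

Yes, independent


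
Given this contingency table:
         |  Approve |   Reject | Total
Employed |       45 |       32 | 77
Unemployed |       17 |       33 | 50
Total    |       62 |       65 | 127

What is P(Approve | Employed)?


P(Approve | Employed) = 45/(45+32) = 45/77

P(Approve|Employed) = 45/77 ≈ 58.44%


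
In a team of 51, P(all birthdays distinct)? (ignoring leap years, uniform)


P(all different) = Π(365-i)/365 for i=0..50
= (365/365)×(364/365)×...×(315/365)
= 0.025568

P ≈ 0.0256 ≈ 2.56%


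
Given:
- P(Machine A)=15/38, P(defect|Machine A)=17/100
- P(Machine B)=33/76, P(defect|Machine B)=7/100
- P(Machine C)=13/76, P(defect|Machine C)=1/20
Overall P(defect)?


P(B) = Σ P(B|Aᵢ)×P(Aᵢ)
  17/100×15/38 = 51/760
  7/100×33/76 = 231/7600
  1/20×13/76 = 13/1520
Sum = 403/3800

P(defect) = 403/3800 ≈ 10.61%


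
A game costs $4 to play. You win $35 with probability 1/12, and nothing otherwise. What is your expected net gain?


E[gain] = (35-4)×1/12 + (-4)×11/12
= 31/12 - 11/3 = -13/12

Expected net gain = $-13/12 ≈ $-1.08


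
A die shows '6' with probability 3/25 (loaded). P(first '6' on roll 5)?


Geometric: P(X=5) = (1-p)^(k-1)×p = (22/25)^4×3/25 = 702768/9765625

P(X=5) = 702768/9765625 ≈ 7.20%


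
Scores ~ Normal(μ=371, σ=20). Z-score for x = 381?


z = (x - μ)/σ = (381 - 371)/20 = 0.5

z = 0.5


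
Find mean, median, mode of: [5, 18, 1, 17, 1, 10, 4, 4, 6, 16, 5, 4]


Sorted: [1, 1, 4, 4, 4, 5, 5, 6, 10, 16, 17, 18]
Mean = 91/12
Median = 5
Freq: {5: 2, 18: 1, 1: 2, 17: 1, 10: 1, 4: 3, 6: 1, 16: 1}
Mode: [4]

Mean=91/12, Median=5, Mode=4


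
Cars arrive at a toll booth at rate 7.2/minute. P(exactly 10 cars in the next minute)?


Poisson(λ=7.2): P(X=10) = e^(-λ)×λ^k/k!
= e^(-7.2) × 7.2^10 / 10!
≈ 0.0007465858084 × 374390624.262 / 3628800 ≈ 0.077027

P(X=10) ≈ 0.077027 ≈ 7.70%


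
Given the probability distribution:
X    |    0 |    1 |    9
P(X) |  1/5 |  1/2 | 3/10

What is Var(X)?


E[X] = 16/5
E[X²] = 124/5
Var(X) = E[X²] - (E[X])² = 124/5 - 256/25 = 364/25

Var(X) = 364/25 ≈ 14.5600


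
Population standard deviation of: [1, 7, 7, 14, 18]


Mean = 47/5
  (1-47/5)²=1764/25
  (7-47/5)²=144/25
  (7-47/5)²=144/25
  (14-47/5)²=529/25
  (18-47/5)²=1849/25
Σ(x-μ)² = 886/5
σ² = (886/5)/5 = 886/25

σ = √(886/25) ≈ 5.9532


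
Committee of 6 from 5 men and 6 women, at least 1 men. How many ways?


Count by #men:
  1M,5W: C(5,1)×C(6,5)=30
  2M,4W: C(5,2)×C(6,4)=150
  3M,3W: C(5,3)×C(6,3)=200
  4M,2W: C(5,4)×C(6,2)=75
  5M,1W: C(5,5)×C(6,1)=6
Total = 461

461


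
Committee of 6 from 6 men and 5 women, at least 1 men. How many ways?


Count by #men:
  1M,5W: C(6,1)×C(5,5)=6
  2M,4W: C(6,2)×C(5,4)=75
  3M,3W: C(6,3)×C(5,3)=200
  4M,2W: C(6,4)×C(5,2)=150
  5M,1W: C(6,5)×C(5,1)=30
  6M,0W: C(6,6)×C(5,0)=1
Total = 462

462


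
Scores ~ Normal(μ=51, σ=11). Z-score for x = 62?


z = (x - μ)/σ = (62 - 51)/11 = 1.0

z = 1.0


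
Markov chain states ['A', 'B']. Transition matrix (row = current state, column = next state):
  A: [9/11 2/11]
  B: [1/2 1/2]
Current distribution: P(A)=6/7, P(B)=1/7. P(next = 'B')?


P(next=B) = Σᵢ P(now=i)×P(i→B)
= 6/7×2/11 + 1/7×1/2
= 12/77 + 1/14 = 5/22

P = 5/22 ≈ 0.2273


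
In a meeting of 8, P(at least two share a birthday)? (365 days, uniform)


P(all different) = Π(365-i)/365 for i=0..7
= 0.925665
P(match) = 1 - 0.925665 = 0.074335

P ≈ 0.0743 ≈ 7.43%
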